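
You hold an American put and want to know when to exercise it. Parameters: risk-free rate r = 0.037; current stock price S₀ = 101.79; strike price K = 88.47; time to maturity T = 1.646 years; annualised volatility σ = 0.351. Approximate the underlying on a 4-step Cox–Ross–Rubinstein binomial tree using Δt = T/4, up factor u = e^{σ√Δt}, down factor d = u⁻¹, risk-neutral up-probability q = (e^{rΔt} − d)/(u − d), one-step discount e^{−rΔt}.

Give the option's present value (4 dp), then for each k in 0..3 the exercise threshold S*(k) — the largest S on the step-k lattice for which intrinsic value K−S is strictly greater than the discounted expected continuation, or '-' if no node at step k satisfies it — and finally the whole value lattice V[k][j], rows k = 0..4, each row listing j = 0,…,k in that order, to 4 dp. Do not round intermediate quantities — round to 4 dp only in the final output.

price = 9.5215
boundary = - - - 51.8021
tree:
9.5215
15.5744 3.2101
24.5697 6.2407 0.0000
36.6679 12.1325 0.0000 0.0000
47.1118 23.5867 0.0000 0.0000 0.0000

Δt=0.41150, u=1.25252, d=0.79839, q=0.47773, disc=e^(-rΔt)=0.98489
k=4 terminal: V=max(K-S,0) → 47.1118 23.5867 0.0000 0.0000 0.0000
k=3: j=0 S=51.8021 intr=36.6679 cont=35.3311 V=36.6679[EX]; j=1 S=81.2679 intr=7.2021 cont=12.1325 V=12.1325[hold]; j=2 S=127.4944 intr=0.0000 cont=0.0000 V=0.0000[hold]; j=3 S=200.0151 intr=0.0000 cont=0.0000 V=0.0000[hold]  S*(3)=51.8021
k=2: j=0 S=64.8833 intr=23.5867 cont=24.5697 V=24.5697[hold]; j=1 S=101.7900 intr=0.0000 cont=6.2407 V=6.2407[hold]; j=2 S=159.6897 intr=0.0000 cont=0.0000 V=0.0000[hold]  S*(2)=-
k=1: j=0 S=81.2679 intr=7.2021 cont=15.5744 V=15.5744[hold]; j=1 S=127.4944 intr=0.0000 cont=3.2101 V=3.2101[hold]  S*(1)=-
k=0: j=0 S=101.7900 intr=0.0000 cont=9.5215 V=9.5215[hold]  S*(0)=-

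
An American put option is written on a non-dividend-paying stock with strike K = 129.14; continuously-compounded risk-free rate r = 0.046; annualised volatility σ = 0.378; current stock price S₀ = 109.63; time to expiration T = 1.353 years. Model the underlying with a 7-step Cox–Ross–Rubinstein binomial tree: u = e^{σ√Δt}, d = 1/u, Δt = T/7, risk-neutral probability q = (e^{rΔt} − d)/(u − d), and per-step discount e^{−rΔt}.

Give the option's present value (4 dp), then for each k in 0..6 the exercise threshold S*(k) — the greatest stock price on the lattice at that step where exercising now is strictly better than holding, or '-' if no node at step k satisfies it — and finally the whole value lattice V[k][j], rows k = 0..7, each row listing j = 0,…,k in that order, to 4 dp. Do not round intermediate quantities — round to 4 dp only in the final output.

price = 27.7656
boundary = - - 78.6290 66.5901 78.6290 92.8445 109.6300
tree:
27.7656
38.1571 17.2555
50.5110 25.7567 8.5566
62.5499 36.9770 14.3305 2.5903
72.7455 50.5110 23.3035 5.0775 0.0000
81.3801 62.5499 36.2955 9.9530 0.0000 0.0000
88.6926 72.7455 50.5110 19.5100 0.0000 0.0000 0.0000
94.8856 81.3801 62.5499 36.2955 0.0000 0.0000 0.0000 0.0000

Δt=0.19329, u=1.18079, d=0.84689, q=0.48530, disc=e^(-rΔt)=0.99115
k=7 terminal: V=max(K-S,0) → 94.8856 81.3801 62.5499 36.2955 0.0000 0.0000 0.0000 0.0000
k=6: j=0 S=40.4474 intr=88.6926 cont=87.5495 V=88.6926[EX]; j=1 S=56.3945 intr=72.7455 cont=71.6024 V=72.7455[EX]; j=2 S=78.6290 intr=50.5110 cont=49.3678 V=50.5110[EX]; j=3 S=109.6300 intr=19.5100 cont=18.5161 V=19.5100[EX]; j=4 S=152.8537 intr=0.0000 cont=0.0000 V=0.0000[hold]; j=5 S=213.1190 intr=0.0000 cont=0.0000 V=0.0000[hold]; j=6 S=297.1451 intr=0.0000 cont=0.0000 V=0.0000[hold]  S*(6)=109.6300
k=5: j=0 S=47.7599 intr=81.3801 cont=80.2370 V=81.3801[EX]; j=1 S=66.5901 intr=62.5499 cont=61.4068 V=62.5499[EX]; j=2 S=92.8445 intr=36.2955 cont=35.1524 V=36.2955[EX]; j=3 S=129.4502 intr=0.0000 cont=9.9530 V=9.9530[hold]; j=4 S=180.4883 intr=0.0000 cont=0.0000 V=0.0000[hold]; j=5 S=251.6491 intr=0.0000 cont=0.0000 V=0.0000[hold]  S*(5)=92.8445
k=4: j=0 S=56.3945 intr=72.7455 cont=71.6024 V=72.7455[EX]; j=1 S=78.6290 intr=50.5110 cont=49.3678 V=50.5110[EX]; j=2 S=109.6300 intr=19.5100 cont=23.3035 V=23.3035[hold]; j=3 S=152.8537 intr=0.0000 cont=5.0775 V=5.0775[hold]; j=4 S=213.1190 intr=0.0000 cont=0.0000 V=0.0000[hold]  S*(4)=78.6290
k=3: j=0 S=66.5901 intr=62.5499 cont=61.4068 V=62.5499[EX]; j=1 S=92.8445 intr=36.2955 cont=36.9770 V=36.9770[hold]; j=2 S=129.4502 intr=0.0000 cont=14.3305 V=14.3305[hold]; j=3 S=180.4883 intr=0.0000 cont=2.5903 V=2.5903[hold]  S*(3)=66.5901
k=2: j=0 S=78.6290 intr=50.5110 cont=49.6957 V=50.5110[EX]; j=1 S=109.6300 intr=19.5100 cont=25.7567 V=25.7567[hold]; j=2 S=152.8537 intr=0.0000 cont=8.5566 V=8.5566[hold]  S*(2)=78.6290
k=1: j=0 S=92.8445 intr=36.2955 cont=38.1571 V=38.1571[hold]; j=1 S=129.4502 intr=0.0000 cont=17.2555 V=17.2555[hold]  S*(1)=-
k=0: j=0 S=109.6300 intr=19.5100 cont=27.7656 V=27.7656[hold]  S*(0)=-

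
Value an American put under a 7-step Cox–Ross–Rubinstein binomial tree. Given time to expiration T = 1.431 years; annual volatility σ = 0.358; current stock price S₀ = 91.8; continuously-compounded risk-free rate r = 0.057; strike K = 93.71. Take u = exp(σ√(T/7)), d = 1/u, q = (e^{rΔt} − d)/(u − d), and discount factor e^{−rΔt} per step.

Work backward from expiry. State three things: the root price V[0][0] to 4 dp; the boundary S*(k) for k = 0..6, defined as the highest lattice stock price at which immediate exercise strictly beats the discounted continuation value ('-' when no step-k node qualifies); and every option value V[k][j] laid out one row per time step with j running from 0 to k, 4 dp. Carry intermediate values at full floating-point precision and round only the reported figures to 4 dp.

params: Δt=0.20443 u=1.17570 d=0.85056 q=0.49567 e^(-rΔt)=0.98842
t_7 payoffs: 64.1461 52.8445 37.2227 15.6290 0.0000 0.0000 0.0000 0.0000
t_6: node(6,0) S=34.7584 payoff=58.9516 vs cont=57.8660 → 58.9516 [stop]  node(6,1) S=48.0456 payoff=45.6644 vs cont=44.5788 → 45.6644 [stop]  node(6,2) S=66.4123 payoff=27.2977 vs cont=26.2121 → 27.2977 [stop]  node(6,3) S=91.8000 payoff=1.9100 vs cont=7.7909 → 7.7909 [wait]  node(6,4) S=126.8928 payoff=0.0000 vs cont=0.0000 → 0.0000 [wait]  node(6,5) S=175.4008 payoff=0.0000 vs cont=0.0000 → 0.0000 [wait]  node(6,6) S=242.4521 payoff=0.0000 vs cont=0.0000 → 0.0000 [wait]  ⇒ S*(6)=66.4123
t_5: node(5,0) S=40.8655 payoff=52.8445 vs cont=51.7589 → 52.8445 [stop]  node(5,1) S=56.4873 payoff=37.2227 vs cont=36.1371 → 37.2227 [stop]  node(5,2) S=78.0810 payoff=15.6290 vs cont=17.4246 → 17.4246 [wait]  node(5,3) S=107.9294 payoff=0.0000 vs cont=3.8837 → 3.8837 [wait]  node(5,4) S=149.1882 payoff=0.0000 vs cont=0.0000 → 0.0000 [wait]  node(5,5) S=206.2190 payoff=0.0000 vs cont=0.0000 → 0.0000 [wait]  ⇒ S*(5)=56.4873
t_4: node(4,0) S=48.0456 payoff=45.6644 vs cont=44.5788 → 45.6644 [stop]  node(4,1) S=66.4123 payoff=27.2977 vs cont=27.0918 → 27.2977 [stop]  node(4,2) S=91.8000 payoff=1.9100 vs cont=10.5887 → 10.5887 [wait]  node(4,3) S=126.8928 payoff=0.0000 vs cont=1.9360 → 1.9360 [wait]  node(4,4) S=175.4008 payoff=0.0000 vs cont=0.0000 → 0.0000 [wait]  ⇒ S*(4)=66.4123
t_3: node(3,0) S=56.4873 payoff=37.2227 vs cont=36.1371 → 37.2227 [stop]  node(3,1) S=78.0810 payoff=15.6290 vs cont=18.7953 → 18.7953 [wait]  node(3,2) S=107.9294 payoff=0.0000 vs cont=6.2268 → 6.2268 [wait]  node(3,3) S=149.1882 payoff=0.0000 vs cont=0.9651 → 0.9651 [wait]  ⇒ S*(3)=56.4873
t_2: node(2,0) S=66.4123 payoff=27.2977 vs cont=27.7634 → 27.7634 [wait]  node(2,1) S=91.8000 payoff=1.9100 vs cont=12.4199 → 12.4199 [wait]  node(2,2) S=126.8928 payoff=0.0000 vs cont=3.5768 → 3.5768 [wait]  ⇒ S*(2)=-
t_1: node(1,0) S=78.0810 payoff=15.6290 vs cont=19.9246 → 19.9246 [wait]  node(1,1) S=107.9294 payoff=0.0000 vs cont=7.9435 → 7.9435 [wait]  ⇒ S*(1)=-
t_0: node(0,0) S=91.8000 payoff=1.9100 vs cont=13.8239 → 13.8239 [wait]  ⇒ S*(0)=-

price = 13.8239
boundary = - - - 56.4873 66.4123 56.4873 66.4123
tree:
13.8239
19.9246 7.9435
27.7634 12.4199 3.5768
37.2227 18.7953 6.2268 0.9651
45.6644 27.2977 10.5887 1.9360 0.0000
52.8445 37.2227 17.4246 3.8837 0.0000 0.0000
58.9516 45.6644 27.2977 7.7909 0.0000 0.0000 0.0000
64.1461 52.8445 37.2227 15.6290 0.0000 0.0000 0.0000 0.0000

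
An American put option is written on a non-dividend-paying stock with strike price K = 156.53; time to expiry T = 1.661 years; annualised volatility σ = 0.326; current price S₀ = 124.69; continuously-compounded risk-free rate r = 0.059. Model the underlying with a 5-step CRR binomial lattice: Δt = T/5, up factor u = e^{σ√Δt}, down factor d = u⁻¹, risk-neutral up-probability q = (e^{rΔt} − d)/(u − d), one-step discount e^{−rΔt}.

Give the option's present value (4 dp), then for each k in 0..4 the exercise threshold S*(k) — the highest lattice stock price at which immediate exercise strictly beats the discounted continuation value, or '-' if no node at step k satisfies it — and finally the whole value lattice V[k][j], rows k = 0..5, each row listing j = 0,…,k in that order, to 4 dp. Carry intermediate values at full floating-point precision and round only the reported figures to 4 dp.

price = 36.1954
boundary = - 103.3307 85.6303 103.3307 124.6900
tree:
36.1954
53.1993 20.9803
70.8997 34.1709 8.8996
85.5681 53.1993 16.8964 1.4261
97.7238 70.8997 31.8400 2.9411 0.0000
107.7973 85.5681 53.1993 6.0656 0.0000 0.0000

Δt=0.33220  u=1.20671  d=0.82870  q=0.50553  discount=0.98059
step 5 (expiry): payoffs max(K−S,0) = 107.7973 85.5681 53.1993 6.0656 0.0000 0.0000
step 4: (k=4,j=0): S=58.8062, (K−S)⁺=97.7238, hold=94.6857 ⇒ V=97.7238 exercise | (k=4,j=1): S=85.6303, (K−S)⁺=70.8997, hold=67.8617 ⇒ V=70.8997 exercise | (k=4,j=2): S=124.6900, (K−S)⁺=31.8400, hold=28.8019 ⇒ V=31.8400 exercise | (k=4,j=3): S=181.5666, (K−S)⁺=0.0000, hold=2.9411 ⇒ V=2.9411 continue | (k=4,j=4): S=264.3871, (K−S)⁺=0.0000, hold=0.0000 ⇒ V=0.0000 continue  boundary S*=124.6900
step 3: (k=3,j=0): S=70.9619, (K−S)⁺=85.5681, hold=82.5300 ⇒ V=85.5681 exercise | (k=3,j=1): S=103.3307, (K−S)⁺=53.1993, hold=50.1612 ⇒ V=53.1993 exercise | (k=3,j=2): S=150.4644, (K−S)⁺=6.0656, hold=16.8964 ⇒ V=16.8964 continue | (k=3,j=3): S=219.0979, (K−S)⁺=0.0000, hold=1.4261 ⇒ V=1.4261 continue  boundary S*=103.3307
step 2: (k=2,j=0): S=85.6303, (K−S)⁺=70.8997, hold=67.8617 ⇒ V=70.8997 exercise | (k=2,j=1): S=124.6900, (K−S)⁺=31.8400, hold=34.1709 ⇒ V=34.1709 continue | (k=2,j=2): S=181.5666, (K−S)⁺=0.0000, hold=8.8996 ⇒ V=8.8996 continue  boundary S*=85.6303
step 1: (k=1,j=0): S=103.3307, (K−S)⁺=53.1993, hold=51.3167 ⇒ V=53.1993 exercise | (k=1,j=1): S=150.4644, (K−S)⁺=6.0656, hold=20.9803 ⇒ V=20.9803 continue  boundary S*=103.3307
step 0: (k=0,j=0): S=124.6900, (K−S)⁺=31.8400, hold=36.1954 ⇒ V=36.1954 continue  boundary S*=-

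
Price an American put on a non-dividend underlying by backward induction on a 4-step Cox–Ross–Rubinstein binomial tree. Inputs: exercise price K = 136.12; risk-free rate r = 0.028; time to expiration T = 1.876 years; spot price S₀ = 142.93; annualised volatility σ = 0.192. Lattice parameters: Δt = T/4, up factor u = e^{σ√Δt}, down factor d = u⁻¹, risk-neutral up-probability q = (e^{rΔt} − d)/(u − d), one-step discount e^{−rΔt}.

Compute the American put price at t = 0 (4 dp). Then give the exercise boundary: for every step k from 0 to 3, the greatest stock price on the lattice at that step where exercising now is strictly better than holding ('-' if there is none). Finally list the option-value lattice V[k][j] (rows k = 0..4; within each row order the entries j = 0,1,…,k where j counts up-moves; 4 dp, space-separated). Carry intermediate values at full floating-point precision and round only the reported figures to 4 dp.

params: Δt=0.46900 u=1.14052 d=0.87679 q=0.51730 e^(-rΔt)=0.98695
t_4 payoffs: 51.6496 26.2412 0.0000 0.0000 0.0000
t_3: node(3,0) S=96.3406 payoff=39.7794 vs cont=38.0036 → 39.7794 [stop]  node(3,1) S=125.3195 payoff=10.8005 vs cont=12.5015 → 12.5015 [wait]  node(3,2) S=163.0152 payoff=0.0000 vs cont=0.0000 → 0.0000 [wait]  node(3,3) S=212.0496 payoff=0.0000 vs cont=0.0000 → 0.0000 [wait]  ⇒ S*(3)=96.3406
t_2: node(2,0) S=109.8788 payoff=26.2412 vs cont=25.3338 → 26.2412 [stop]  node(2,1) S=142.9300 payoff=0.0000 vs cont=5.9558 → 5.9558 [wait]  node(2,2) S=185.9229 payoff=0.0000 vs cont=0.0000 → 0.0000 [wait]  ⇒ S*(2)=109.8788
t_1: node(1,0) S=125.3195 payoff=10.8005 vs cont=15.5422 → 15.5422 [wait]  node(1,1) S=163.0152 payoff=0.0000 vs cont=2.8374 → 2.8374 [wait]  ⇒ S*(1)=-
t_0: node(0,0) S=142.9300 payoff=0.0000 vs cont=8.8530 → 8.8530 [wait]  ⇒ S*(0)=-

price = 8.8530
boundary = - - 109.8788 96.3406
tree:
8.8530
15.5422 2.8374
26.2412 5.9558 0.0000
39.7794 12.5015 0.0000 0.0000
51.6496 26.2412 0.0000 0.0000 0.0000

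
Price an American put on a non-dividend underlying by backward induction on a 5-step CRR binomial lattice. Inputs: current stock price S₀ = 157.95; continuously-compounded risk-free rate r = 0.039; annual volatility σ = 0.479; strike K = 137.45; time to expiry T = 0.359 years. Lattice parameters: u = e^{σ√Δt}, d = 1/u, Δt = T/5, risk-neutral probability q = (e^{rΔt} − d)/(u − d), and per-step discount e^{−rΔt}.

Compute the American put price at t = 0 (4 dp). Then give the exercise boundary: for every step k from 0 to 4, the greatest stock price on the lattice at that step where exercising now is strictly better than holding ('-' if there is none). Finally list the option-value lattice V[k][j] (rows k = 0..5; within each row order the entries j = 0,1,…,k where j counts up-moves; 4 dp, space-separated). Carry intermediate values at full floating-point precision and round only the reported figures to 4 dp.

price = 7.3403
boundary = - - - 107.4716 94.5261
tree:
7.3403
12.1150 2.1867
19.4457 4.2077 0.0000
29.9784 8.0966 0.0000 0.0000
42.9239 15.5795 0.0000 0.0000 0.0000
54.3100 29.9784 0.0000 0.0000 0.0000 0.0000

params: Δt=0.07180 u=1.13695 d=0.87955 q=0.47885 e^(-rΔt)=0.99720
t_5 payoffs: 54.3100 29.9784 0.0000 0.0000 0.0000 0.0000
t_4: node(4,0) S=94.5261 payoff=42.9239 vs cont=42.5395 → 42.9239 [stop]  node(4,1) S=122.1900 payoff=15.2600 vs cont=15.5795 → 15.5795 [wait]  node(4,2) S=157.9500 payoff=0.0000 vs cont=0.0000 → 0.0000 [wait]  node(4,3) S=204.1754 payoff=0.0000 vs cont=0.0000 → 0.0000 [wait]  node(4,4) S=263.9292 payoff=0.0000 vs cont=0.0000 → 0.0000 [wait]  ⇒ S*(4)=94.5261
t_3: node(3,0) S=107.4716 payoff=29.9784 vs cont=29.7466 → 29.9784 [stop]  node(3,1) S=138.9241 payoff=0.0000 vs cont=8.0966 → 8.0966 [wait]  node(3,2) S=179.5815 payoff=0.0000 vs cont=0.0000 → 0.0000 [wait]  node(3,3) S=232.1376 payoff=0.0000 vs cont=0.0000 → 0.0000 [wait]  ⇒ S*(3)=107.4716
t_2: node(2,0) S=122.1900 payoff=15.2600 vs cont=19.4457 → 19.4457 [wait]  node(2,1) S=157.9500 payoff=0.0000 vs cont=4.2077 → 4.2077 [wait]  node(2,2) S=204.1754 payoff=0.0000 vs cont=0.0000 → 0.0000 [wait]  ⇒ S*(2)=-
t_1: node(1,0) S=138.9241 payoff=0.0000 vs cont=12.1150 → 12.1150 [wait]  node(1,1) S=179.5815 payoff=0.0000 vs cont=2.1867 → 2.1867 [wait]  ⇒ S*(1)=-
t_0: node(0,0) S=157.9500 payoff=0.0000 vs cont=7.3403 → 7.3403 [wait]  ⇒ S*(0)=-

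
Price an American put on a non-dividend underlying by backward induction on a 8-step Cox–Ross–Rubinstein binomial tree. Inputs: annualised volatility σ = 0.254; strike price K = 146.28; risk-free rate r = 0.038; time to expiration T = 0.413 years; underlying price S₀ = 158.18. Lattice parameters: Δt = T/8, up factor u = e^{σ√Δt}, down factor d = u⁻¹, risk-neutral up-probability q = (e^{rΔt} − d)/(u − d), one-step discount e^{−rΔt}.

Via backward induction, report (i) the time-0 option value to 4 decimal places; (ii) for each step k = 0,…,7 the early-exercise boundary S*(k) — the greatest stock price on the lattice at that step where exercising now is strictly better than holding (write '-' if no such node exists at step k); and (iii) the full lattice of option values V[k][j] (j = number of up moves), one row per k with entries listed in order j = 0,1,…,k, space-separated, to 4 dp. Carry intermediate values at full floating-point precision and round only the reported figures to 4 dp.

price = 4.6220
boundary = - - - - - 118.5311 125.5730 133.0332
tree:
4.6220
7.0527 2.2343
10.4794 3.6888 0.8036
15.0877 5.9594 1.4558 0.1611
20.9215 9.3726 2.6046 0.3246 0.0000
27.7489 14.2460 4.5859 0.6538 0.0000 0.0000
34.3959 20.7070 7.9069 1.3169 0.0000 0.0000 0.0000
40.6701 27.7489 13.2468 2.6527 0.0000 0.0000 0.0000 0.0000
46.5925 34.3959 20.7070 5.3434 0.0000 0.0000 0.0000 0.0000 0.0000

params: Δt=0.05162 u=1.05941 d=0.94392 q=0.50258 e^(-rΔt)=0.99804
t_8 payoffs: 46.5925 34.3959 20.7070 5.3434 0.0000 0.0000 0.0000 0.0000 0.0000
t_7: node(7,0) S=105.6099 payoff=40.6701 vs cont=40.3834 → 40.6701 [stop]  node(7,1) S=118.5311 payoff=27.7489 vs cont=27.4622 → 27.7489 [stop]  node(7,2) S=133.0332 payoff=13.2468 vs cont=12.9601 → 13.2468 [stop]  node(7,3) S=149.3096 payoff=0.0000 vs cont=2.6527 → 2.6527 [wait]  node(7,4) S=167.5774 payoff=0.0000 vs cont=0.0000 → 0.0000 [wait]  node(7,5) S=188.0802 payoff=0.0000 vs cont=0.0000 → 0.0000 [wait]  node(7,6) S=211.0916 payoff=0.0000 vs cont=0.0000 → 0.0000 [wait]  node(7,7) S=236.9183 payoff=0.0000 vs cont=0.0000 → 0.0000 [wait]  ⇒ S*(7)=133.0332
t_6: node(6,0) S=111.8841 payoff=34.3959 vs cont=34.1092 → 34.3959 [stop]  node(6,1) S=125.5730 payoff=20.7070 vs cont=20.4204 → 20.7070 [stop]  node(6,2) S=140.9366 payoff=5.3434 vs cont=7.9069 → 7.9069 [wait]  node(6,3) S=158.1800 payoff=0.0000 vs cont=1.3169 → 1.3169 [wait]  node(6,4) S=177.5331 payoff=0.0000 vs cont=0.0000 → 0.0000 [wait]  node(6,5) S=199.2540 payoff=0.0000 vs cont=0.0000 → 0.0000 [wait]  node(6,6) S=223.6324 payoff=0.0000 vs cont=0.0000 → 0.0000 [wait]  ⇒ S*(6)=125.5730
t_5: node(5,0) S=118.5311 payoff=27.7489 vs cont=27.4622 → 27.7489 [stop]  node(5,1) S=133.0332 payoff=13.2468 vs cont=14.2460 → 14.2460 [wait]  node(5,2) S=149.3096 payoff=0.0000 vs cont=4.5859 → 4.5859 [wait]  node(5,3) S=167.5774 payoff=0.0000 vs cont=0.6538 → 0.6538 [wait]  node(5,4) S=188.0802 payoff=0.0000 vs cont=0.0000 → 0.0000 [wait]  node(5,5) S=211.0916 payoff=0.0000 vs cont=0.0000 → 0.0000 [wait]  ⇒ S*(5)=118.5311
t_4: node(4,0) S=125.5730 payoff=20.7070 vs cont=20.9215 → 20.9215 [wait]  node(4,1) S=140.9366 payoff=5.3434 vs cont=9.3726 → 9.3726 [wait]  node(4,2) S=158.1800 payoff=0.0000 vs cont=2.6046 → 2.6046 [wait]  node(4,3) S=177.5331 payoff=0.0000 vs cont=0.3246 → 0.3246 [wait]  node(4,4) S=199.2540 payoff=0.0000 vs cont=0.0000 → 0.0000 [wait]  ⇒ S*(4)=-
t_3: node(3,0) S=133.0332 payoff=13.2468 vs cont=15.0877 → 15.0877 [wait]  node(3,1) S=149.3096 payoff=0.0000 vs cont=5.9594 → 5.9594 [wait]  node(3,2) S=167.5774 payoff=0.0000 vs cont=1.4558 → 1.4558 [wait]  node(3,3) S=188.0802 payoff=0.0000 vs cont=0.1611 → 0.1611 [wait]  ⇒ S*(3)=-
t_2: node(2,0) S=140.9366 payoff=5.3434 vs cont=10.4794 → 10.4794 [wait]  node(2,1) S=158.1800 payoff=0.0000 vs cont=3.6888 → 3.6888 [wait]  node(2,2) S=177.5331 payoff=0.0000 vs cont=0.8036 → 0.8036 [wait]  ⇒ S*(2)=-
t_1: node(1,0) S=149.3096 payoff=0.0000 vs cont=7.0527 → 7.0527 [wait]  node(1,1) S=167.5774 payoff=0.0000 vs cont=2.2343 → 2.2343 [wait]  ⇒ S*(1)=-
t_0: node(0,0) S=158.1800 payoff=0.0000 vs cont=4.6220 → 4.6220 [wait]  ⇒ S*(0)=-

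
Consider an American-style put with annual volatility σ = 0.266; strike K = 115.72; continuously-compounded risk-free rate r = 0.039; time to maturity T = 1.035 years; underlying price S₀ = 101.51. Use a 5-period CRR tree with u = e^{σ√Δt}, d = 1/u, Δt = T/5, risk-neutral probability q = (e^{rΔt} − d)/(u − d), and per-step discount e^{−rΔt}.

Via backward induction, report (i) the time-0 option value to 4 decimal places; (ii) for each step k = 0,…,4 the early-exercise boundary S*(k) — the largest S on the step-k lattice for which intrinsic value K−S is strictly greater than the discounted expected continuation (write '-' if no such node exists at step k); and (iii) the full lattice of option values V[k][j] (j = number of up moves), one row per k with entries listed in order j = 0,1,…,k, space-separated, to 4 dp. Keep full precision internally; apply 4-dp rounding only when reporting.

params: Δt=0.20700 u=1.12865 d=0.88601 q=0.50319 e^(-rΔt)=0.99196
t_5 payoffs: 60.2943 45.1158 25.7807 1.1507 0.0000 0.0000
t_4: node(4,0) S=62.5563 payoff=53.1637 vs cont=52.2333 → 53.1637 [stop]  node(4,1) S=79.6874 payoff=36.0326 vs cont=35.1021 → 36.0326 [stop]  node(4,2) S=101.5100 payoff=14.2100 vs cont=13.2796 → 14.2100 [stop]  node(4,3) S=129.3087 payoff=0.0000 vs cont=0.5671 → 0.5671 [wait]  node(4,4) S=164.7202 payoff=0.0000 vs cont=0.0000 → 0.0000 [wait]  ⇒ S*(4)=101.5100
t_3: node(3,0) S=70.6042 payoff=45.1158 vs cont=44.1854 → 45.1158 [stop]  node(3,1) S=89.9393 payoff=25.7807 vs cont=24.8503 → 25.7807 [stop]  node(3,2) S=114.5693 payoff=1.1507 vs cont=7.2860 → 7.2860 [wait]  node(3,3) S=145.9444 payoff=0.0000 vs cont=0.2795 → 0.2795 [wait]  ⇒ S*(3)=89.9393
t_2: node(2,0) S=79.6874 payoff=36.0326 vs cont=35.1021 → 36.0326 [stop]  node(2,1) S=101.5100 payoff=14.2100 vs cont=16.3419 → 16.3419 [wait]  node(2,2) S=129.3087 payoff=0.0000 vs cont=3.7302 → 3.7302 [wait]  ⇒ S*(2)=79.6874
t_1: node(1,0) S=89.9393 payoff=25.7807 vs cont=25.9144 → 25.9144 [wait]  node(1,1) S=114.5693 payoff=1.1507 vs cont=9.9155 → 9.9155 [wait]  ⇒ S*(1)=-
t_0: node(0,0) S=101.5100 payoff=14.2100 vs cont=17.7203 → 17.7203 [wait]  ⇒ S*(0)=-

price = 17.7203
boundary = - - 79.6874 89.9393 101.5100
tree:
17.7203
25.9144 9.9155
36.0326 16.3419 3.7302
45.1158 25.7807 7.2860 0.2795
53.1637 36.0326 14.2100 0.5671 0.0000
60.2943 45.1158 25.7807 1.1507 0.0000 0.0000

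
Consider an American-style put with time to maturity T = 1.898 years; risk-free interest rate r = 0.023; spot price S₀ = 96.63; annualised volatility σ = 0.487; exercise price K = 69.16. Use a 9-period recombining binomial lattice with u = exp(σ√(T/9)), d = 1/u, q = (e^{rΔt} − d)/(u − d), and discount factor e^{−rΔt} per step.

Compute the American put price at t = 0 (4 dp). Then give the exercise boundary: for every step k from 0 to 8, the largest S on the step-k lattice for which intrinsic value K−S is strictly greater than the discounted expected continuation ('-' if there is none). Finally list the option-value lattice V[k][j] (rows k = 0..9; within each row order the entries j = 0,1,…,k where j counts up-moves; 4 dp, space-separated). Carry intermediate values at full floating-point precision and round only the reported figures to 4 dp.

price = 9.5855
boundary = - - - - - 31.5847 25.2551 31.5847 39.5006
tree:
9.5855
13.3601 5.1685
18.1555 7.7613 2.1192
23.9604 11.3991 3.4886 0.5024
30.5768 16.2946 5.6596 0.9265 0.0000
37.5753 22.5240 9.0100 1.7085 0.0000 0.0000
43.9049 29.8575 13.9842 3.1507 0.0000 0.0000 0.0000
48.9660 37.5753 20.9359 5.8103 0.0000 0.0000 0.0000 0.0000
53.0129 43.9049 29.6594 10.7149 0.0000 0.0000 0.0000 0.0000 0.0000
56.2487 48.9660 37.5753 19.7596 0.0000 0.0000 0.0000 0.0000 0.0000 0.0000

Δt=0.21089, u=1.25062, d=0.79960, q=0.45510, disc=e^(-rΔt)=0.99516
k=9 terminal: V=max(K-S,0) → 56.2487 48.9660 37.5753 19.7596 0.0000 0.0000 0.0000 0.0000 0.0000 0.0000
k=8: j=0 S=16.1471 intr=53.0129 cont=52.6782 V=53.0129[EX]; j=1 S=25.2551 intr=43.9049 cont=43.5702 V=43.9049[EX]; j=2 S=39.5006 intr=29.6594 cont=29.3247 V=29.6594[EX]; j=3 S=61.7814 intr=7.3786 cont=10.7149 V=10.7149[hold]; j=4 S=96.6300 intr=0.0000 cont=0.0000 V=0.0000[hold]; j=5 S=151.1353 intr=0.0000 cont=0.0000 V=0.0000[hold]; j=6 S=236.3851 intr=0.0000 cont=0.0000 V=0.0000[hold]; j=7 S=369.7210 intr=0.0000 cont=0.0000 V=0.0000[hold]; j=8 S=578.2668 intr=0.0000 cont=0.0000 V=0.0000[hold]  S*(8)=39.5006
k=7: j=0 S=20.1940 intr=48.9660 cont=48.6313 V=48.9660[EX]; j=1 S=31.5847 intr=37.5753 cont=37.2407 V=37.5753[EX]; j=2 S=49.4004 intr=19.7596 cont=20.9359 V=20.9359[hold]; j=3 S=77.2654 intr=0.0000 cont=5.8103 V=5.8103[hold]; j=4 S=120.8479 intr=0.0000 cont=0.0000 V=0.0000[hold]; j=5 S=189.0136 intr=0.0000 cont=0.0000 V=0.0000[hold]; j=6 S=295.6291 intr=0.0000 cont=0.0000 V=0.0000[hold]; j=7 S=462.3823 intr=0.0000 cont=0.0000 V=0.0000[hold]  S*(7)=31.5847
k=6: j=0 S=25.2551 intr=43.9049 cont=43.5702 V=43.9049[EX]; j=1 S=39.5006 intr=29.6594 cont=29.8575 V=29.8575[hold]; j=2 S=61.7814 intr=7.3786 cont=13.9842 V=13.9842[hold]; j=3 S=96.6300 intr=0.0000 cont=3.1507 V=3.1507[hold]; j=4 S=151.1353 intr=0.0000 cont=0.0000 V=0.0000[hold]; j=5 S=236.3851 intr=0.0000 cont=0.0000 V=0.0000[hold]; j=6 S=369.7210 intr=0.0000 cont=0.0000 V=0.0000[hold]  S*(6)=25.2551
k=5: j=0 S=31.5847 intr=37.5753 cont=37.3304 V=37.5753[EX]; j=1 S=49.4004 intr=19.7596 cont=22.5240 V=22.5240[hold]; j=2 S=77.2654 intr=0.0000 cont=9.0100 V=9.0100[hold]; j=3 S=120.8479 intr=0.0000 cont=1.7085 V=1.7085[hold]; j=4 S=189.0136 intr=0.0000 cont=0.0000 V=0.0000[hold]; j=5 S=295.6291 intr=0.0000 cont=0.0000 V=0.0000[hold]  S*(5)=31.5847
k=4: j=0 S=39.5006 intr=29.6594 cont=30.5768 V=30.5768[hold]; j=1 S=61.7814 intr=7.3786 cont=16.2946 V=16.2946[hold]; j=2 S=96.6300 intr=0.0000 cont=5.6596 V=5.6596[hold]; j=3 S=151.1353 intr=0.0000 cont=0.9265 V=0.9265[hold]; j=4 S=236.3851 intr=0.0000 cont=0.0000 V=0.0000[hold]  S*(4)=-
k=3: j=0 S=49.4004 intr=19.7596 cont=23.9604 V=23.9604[hold]; j=1 S=77.2654 intr=0.0000 cont=11.3991 V=11.3991[hold]; j=2 S=120.8479 intr=0.0000 cont=3.4886 V=3.4886[hold]; j=3 S=189.0136 intr=0.0000 cont=0.5024 V=0.5024[hold]  S*(3)=-
k=2: j=0 S=61.7814 intr=7.3786 cont=18.1555 V=18.1555[hold]; j=1 S=96.6300 intr=0.0000 cont=7.7613 V=7.7613[hold]; j=2 S=151.1353 intr=0.0000 cont=2.1192 V=2.1192[hold]  S*(2)=-
k=1: j=0 S=77.2654 intr=0.0000 cont=13.3601 V=13.3601[hold]; j=1 S=120.8479 intr=0.0000 cont=5.1685 V=5.1685[hold]  S*(1)=-
k=0: j=0 S=96.6300 intr=0.0000 cont=9.5855 V=9.5855[hold]  S*(0)=-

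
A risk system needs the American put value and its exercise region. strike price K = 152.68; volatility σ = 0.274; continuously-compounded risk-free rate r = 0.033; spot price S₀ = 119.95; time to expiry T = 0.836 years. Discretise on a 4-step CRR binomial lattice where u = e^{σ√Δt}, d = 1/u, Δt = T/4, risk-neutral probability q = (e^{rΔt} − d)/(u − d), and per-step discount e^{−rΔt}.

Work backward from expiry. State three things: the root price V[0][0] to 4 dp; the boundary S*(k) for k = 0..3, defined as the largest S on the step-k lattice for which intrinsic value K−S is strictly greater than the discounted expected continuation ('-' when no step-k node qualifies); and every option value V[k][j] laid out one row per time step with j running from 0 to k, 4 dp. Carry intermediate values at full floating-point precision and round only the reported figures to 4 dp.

price = 33.5405
boundary = - 105.8276 119.9500 135.9569
tree:
33.5405
46.8524 20.4968
59.3120 32.7300 8.3659
70.3047 46.8524 16.7231 0.0000
80.0032 59.3120 32.7300 0.0000 0.0000

params: Δt=0.20900 u=1.13345 d=0.88226 q=0.49628 e^(-rΔt)=0.99313
t_4 payoffs: 80.0032 59.3120 32.7300 0.0000 0.0000
t_3: node(3,0) S=82.3753 payoff=70.3047 vs cont=69.2553 → 70.3047 [stop]  node(3,1) S=105.8276 payoff=46.8524 vs cont=45.8029 → 46.8524 [stop]  node(3,2) S=135.9569 payoff=16.7231 vs cont=16.3735 → 16.7231 [stop]  node(3,3) S=174.6641 payoff=0.0000 vs cont=0.0000 → 0.0000 [wait]  ⇒ S*(3)=135.9569
t_2: node(2,0) S=93.3680 payoff=59.3120 vs cont=58.2626 → 59.3120 [stop]  node(2,1) S=119.9500 payoff=32.7300 vs cont=31.6806 → 32.7300 [stop]  node(2,2) S=154.1000 payoff=0.0000 vs cont=8.3659 → 8.3659 [wait]  ⇒ S*(2)=119.9500
t_1: node(1,0) S=105.8276 payoff=46.8524 vs cont=45.8029 → 46.8524 [stop]  node(1,1) S=135.9569 payoff=16.7231 vs cont=20.4968 → 20.4968 [wait]  ⇒ S*(1)=105.8276
t_0: node(0,0) S=119.9500 payoff=32.7300 vs cont=33.5405 → 33.5405 [wait]  ⇒ S*(0)=-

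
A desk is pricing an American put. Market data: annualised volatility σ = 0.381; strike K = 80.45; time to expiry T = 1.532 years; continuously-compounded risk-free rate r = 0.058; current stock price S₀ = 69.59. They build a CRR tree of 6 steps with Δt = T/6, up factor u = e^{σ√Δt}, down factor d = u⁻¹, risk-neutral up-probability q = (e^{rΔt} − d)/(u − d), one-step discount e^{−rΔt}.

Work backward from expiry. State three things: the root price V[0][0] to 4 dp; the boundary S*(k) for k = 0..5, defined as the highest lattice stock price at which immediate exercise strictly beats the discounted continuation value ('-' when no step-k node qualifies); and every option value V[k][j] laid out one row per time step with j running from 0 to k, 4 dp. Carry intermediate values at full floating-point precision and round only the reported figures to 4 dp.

Δt=0.25533  u=1.21230  d=0.82488  q=0.49053  discount=0.98530
step 6 (expiry): payoffs max(K−S,0) = 58.5279 48.2317 33.0995 10.8600 0.0000 0.0000 0.0000
step 5: (k=5,j=0): S=26.5762, (K−S)⁺=53.8738, hold=52.6912 ⇒ V=53.8738 exercise | (k=5,j=1): S=39.0584, (K−S)⁺=41.3916, hold=40.2090 ⇒ V=41.3916 exercise | (k=5,j=2): S=57.4032, (K−S)⁺=23.0468, hold=21.8642 ⇒ V=23.0468 exercise | (k=5,j=3): S=84.3641, (K−S)⁺=0.0000, hold=5.4515 ⇒ V=5.4515 continue | (k=5,j=4): S=123.9880, (K−S)⁺=0.0000, hold=0.0000 ⇒ V=0.0000 continue | (k=5,j=5): S=182.2223, (K−S)⁺=0.0000, hold=0.0000 ⇒ V=0.0000 continue  boundary S*=57.4032
step 4: (k=4,j=0): S=32.2183, (K−S)⁺=48.2317, hold=47.0490 ⇒ V=48.2317 exercise | (k=4,j=1): S=47.3505, (K−S)⁺=33.0995, hold=31.9168 ⇒ V=33.0995 exercise | (k=4,j=2): S=69.5900, (K−S)⁺=10.8600, hold=14.2039 ⇒ V=14.2039 continue | (k=4,j=3): S=102.2748, (K−S)⁺=0.0000, hold=2.7366 ⇒ V=2.7366 continue | (k=4,j=4): S=150.3109, (K−S)⁺=0.0000, hold=0.0000 ⇒ V=0.0000 continue  boundary S*=47.3505
step 3: (k=3,j=0): S=39.0584, (K−S)⁺=41.3916, hold=40.2090 ⇒ V=41.3916 exercise | (k=3,j=1): S=57.4032, (K−S)⁺=23.0468, hold=23.4804 ⇒ V=23.4804 continue | (k=3,j=2): S=84.3641, (K−S)⁺=0.0000, hold=8.4528 ⇒ V=8.4528 continue | (k=3,j=3): S=123.9880, (K−S)⁺=0.0000, hold=1.3737 ⇒ V=1.3737 continue  boundary S*=39.0584
step 2: (k=2,j=0): S=47.3505, (K−S)⁺=33.0995, hold=32.1264 ⇒ V=33.0995 exercise | (k=2,j=1): S=69.5900, (K−S)⁺=10.8600, hold=15.8721 ⇒ V=15.8721 continue | (k=2,j=2): S=102.2748, (K−S)⁺=0.0000, hold=4.9071 ⇒ V=4.9071 continue  boundary S*=47.3505
step 1: (k=1,j=0): S=57.4032, (K−S)⁺=23.0468, hold=24.2866 ⇒ V=24.2866 continue | (k=1,j=1): S=84.3641, (K−S)⁺=0.0000, hold=10.3392 ⇒ V=10.3392 continue  boundary S*=-
step 0: (k=0,j=0): S=69.5900, (K−S)⁺=10.8600, hold=17.1886 ⇒ V=17.1886 continue  boundary S*=-

price = 17.1886
boundary = - - 47.3505 39.0584 47.3505 57.4032
tree:
17.1886
24.2866 10.3392
33.0995 15.8721 4.9071
41.3916 23.4804 8.4528 1.3737
48.2317 33.0995 14.2039 2.7366 0.0000
53.8738 41.3916 23.0468 5.4515 0.0000 0.0000
58.5279 48.2317 33.0995 10.8600 0.0000 0.0000 0.0000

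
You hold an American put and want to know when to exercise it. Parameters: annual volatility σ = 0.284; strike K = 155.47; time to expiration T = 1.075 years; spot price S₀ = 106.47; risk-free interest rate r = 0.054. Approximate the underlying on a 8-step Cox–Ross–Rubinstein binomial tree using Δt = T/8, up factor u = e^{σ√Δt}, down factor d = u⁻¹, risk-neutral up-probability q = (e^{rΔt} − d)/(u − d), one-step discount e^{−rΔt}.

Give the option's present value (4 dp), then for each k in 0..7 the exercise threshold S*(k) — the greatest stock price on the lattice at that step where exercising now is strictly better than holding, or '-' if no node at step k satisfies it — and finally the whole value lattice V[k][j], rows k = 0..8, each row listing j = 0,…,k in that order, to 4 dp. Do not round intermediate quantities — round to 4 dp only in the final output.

price = 49.0000
boundary = 106.4700 95.9432 106.4700 118.1517 106.4700 118.1517 131.1152 118.1517
tree:
49.0000
59.5268 37.3907
69.0127 49.0000 26.7230
77.5608 59.5268 37.3183 16.8812
85.2637 69.0127 49.0000 25.6709 8.6409
92.2051 77.5608 59.5268 37.3183 14.7987 2.8224
98.4601 85.2637 69.0127 49.0000 24.3548 5.7890 0.0000
104.0967 92.2051 77.5608 59.5268 37.3183 11.8739 0.0000 0.0000
109.1760 98.4601 85.2637 69.0127 49.0000 24.3548 0.0000 0.0000 0.0000

Δt=0.13437  u=1.10972  d=0.90113  q=0.50891  discount=0.99277
step 8 (expiry): payoffs max(K−S,0) = 109.1760 98.4601 85.2637 69.0127 49.0000 24.3548 0.0000 0.0000 0.0000
step 7: (k=7,j=0): S=51.3733, (K−S)⁺=104.0967, hold=102.9727 ⇒ V=104.0967 exercise | (k=7,j=1): S=63.2649, (K−S)⁺=92.2051, hold=91.0810 ⇒ V=92.2051 exercise | (k=7,j=2): S=77.9092, (K−S)⁺=77.5608, hold=76.4368 ⇒ V=77.5608 exercise | (k=7,j=3): S=95.9432, (K−S)⁺=59.5268, hold=58.4027 ⇒ V=59.5268 exercise | (k=7,j=4): S=118.1517, (K−S)⁺=37.3183, hold=36.1942 ⇒ V=37.3183 exercise | (k=7,j=5): S=145.5009, (K−S)⁺=9.9691, hold=11.8739 ⇒ V=11.8739 continue | (k=7,j=6): S=179.1808, (K−S)⁺=0.0000, hold=0.0000 ⇒ V=0.0000 continue | (k=7,j=7): S=220.6567, (K−S)⁺=0.0000, hold=0.0000 ⇒ V=0.0000 continue  boundary S*=118.1517
step 6: (k=6,j=0): S=57.0099, (K−S)⁺=98.4601, hold=97.3361 ⇒ V=98.4601 exercise | (k=6,j=1): S=70.2063, (K−S)⁺=85.2637, hold=84.1397 ⇒ V=85.2637 exercise | (k=6,j=2): S=86.4573, (K−S)⁺=69.0127, hold=67.8887 ⇒ V=69.0127 exercise | (k=6,j=3): S=106.4700, (K−S)⁺=49.0000, hold=47.8760 ⇒ V=49.0000 exercise | (k=6,j=4): S=131.1152, (K−S)⁺=24.3548, hold=24.1932 ⇒ V=24.3548 exercise | (k=6,j=5): S=161.4651, (K−S)⁺=0.0000, hold=5.7890 ⇒ V=5.7890 continue | (k=6,j=6): S=198.8403, (K−S)⁺=0.0000, hold=0.0000 ⇒ V=0.0000 continue  boundary S*=131.1152
step 5: (k=5,j=0): S=63.2649, (K−S)⁺=92.2051, hold=91.0810 ⇒ V=92.2051 exercise | (k=5,j=1): S=77.9092, (K−S)⁺=77.5608, hold=76.4368 ⇒ V=77.5608 exercise | (k=5,j=2): S=95.9432, (K−S)⁺=59.5268, hold=58.4027 ⇒ V=59.5268 exercise | (k=5,j=3): S=118.1517, (K−S)⁺=37.3183, hold=36.1942 ⇒ V=37.3183 exercise | (k=5,j=4): S=145.5009, (K−S)⁺=9.9691, hold=14.7987 ⇒ V=14.7987 continue | (k=5,j=5): S=179.1808, (K−S)⁺=0.0000, hold=2.8224 ⇒ V=2.8224 continue  boundary S*=118.1517
step 4: (k=4,j=0): S=70.2063, (K−S)⁺=85.2637, hold=84.1397 ⇒ V=85.2637 exercise | (k=4,j=1): S=86.4573, (K−S)⁺=69.0127, hold=67.8887 ⇒ V=69.0127 exercise | (k=4,j=2): S=106.4700, (K−S)⁺=49.0000, hold=47.8760 ⇒ V=49.0000 exercise | (k=4,j=3): S=131.1152, (K−S)⁺=24.3548, hold=25.6709 ⇒ V=25.6709 continue | (k=4,j=4): S=161.4651, (K−S)⁺=0.0000, hold=8.6409 ⇒ V=8.6409 continue  boundary S*=106.4700
step 3: (k=3,j=0): S=77.9092, (K−S)⁺=77.5608, hold=76.4368 ⇒ V=77.5608 exercise | (k=3,j=1): S=95.9432, (K−S)⁺=59.5268, hold=58.4027 ⇒ V=59.5268 exercise | (k=3,j=2): S=118.1517, (K−S)⁺=37.3183, hold=36.8591 ⇒ V=37.3183 exercise | (k=3,j=3): S=145.5009, (K−S)⁺=9.9691, hold=16.8812 ⇒ V=16.8812 continue  boundary S*=118.1517
step 2: (k=2,j=0): S=86.4573, (K−S)⁺=69.0127, hold=67.8887 ⇒ V=69.0127 exercise | (k=2,j=1): S=106.4700, (K−S)⁺=49.0000, hold=47.8760 ⇒ V=49.0000 exercise | (k=2,j=2): S=131.1152, (K−S)⁺=24.3548, hold=26.7230 ⇒ V=26.7230 continue  boundary S*=106.4700
step 1: (k=1,j=0): S=95.9432, (K−S)⁺=59.5268, hold=58.4027 ⇒ V=59.5268 exercise | (k=1,j=1): S=118.1517, (K−S)⁺=37.3183, hold=37.3907 ⇒ V=37.3907 continue  boundary S*=95.9432
step 0: (k=0,j=0): S=106.4700, (K−S)⁺=49.0000, hold=47.9125 ⇒ V=49.0000 exercise  boundary S*=106.4700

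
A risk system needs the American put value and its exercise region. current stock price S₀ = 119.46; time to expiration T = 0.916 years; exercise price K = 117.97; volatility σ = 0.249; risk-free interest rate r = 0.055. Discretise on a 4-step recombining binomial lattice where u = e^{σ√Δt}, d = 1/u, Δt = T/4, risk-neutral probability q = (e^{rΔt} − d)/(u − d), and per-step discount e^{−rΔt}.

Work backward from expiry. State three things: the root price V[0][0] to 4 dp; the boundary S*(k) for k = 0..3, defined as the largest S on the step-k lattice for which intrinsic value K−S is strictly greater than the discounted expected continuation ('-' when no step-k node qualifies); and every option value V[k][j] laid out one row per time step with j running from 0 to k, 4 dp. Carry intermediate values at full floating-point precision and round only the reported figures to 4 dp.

Δt=0.22900, u=1.12655, d=0.88767, q=0.52331, disc=e^(-rΔt)=0.98748
k=4 terminal: V=max(K-S,0) → 43.8003 23.8407 0.0000 0.0000 0.0000
k=3: j=0 S=83.5556 intr=34.4144 cont=32.9379 V=34.4144[EX]; j=1 S=106.0409 intr=11.9291 cont=11.2225 V=11.9291[EX]; j=2 S=134.5772 intr=0.0000 cont=0.0000 V=0.0000[hold]; j=3 S=170.7927 intr=0.0000 cont=0.0000 V=0.0000[hold]  S*(3)=106.0409
k=2: j=0 S=94.1293 intr=23.8407 cont=22.3642 V=23.8407[EX]; j=1 S=119.4600 intr=0.0000 cont=5.6153 V=5.6153[hold]; j=2 S=151.6074 intr=0.0000 cont=0.0000 V=0.0000[hold]  S*(2)=94.1293
k=1: j=0 S=106.0409 intr=11.9291 cont=14.1243 V=14.1243[hold]; j=1 S=134.5772 intr=0.0000 cont=2.6433 V=2.6433[hold]  S*(1)=-
k=0: j=0 S=119.4600 intr=0.0000 cont=8.0146 V=8.0146[hold]  S*(0)=-

price = 8.0146
boundary = - - 94.1293 106.0409
tree:
8.0146
14.1243 2.6433
23.8407 5.6153 0.0000
34.4144 11.9291 0.0000 0.0000
43.8003 23.8407 0.0000 0.0000 0.0000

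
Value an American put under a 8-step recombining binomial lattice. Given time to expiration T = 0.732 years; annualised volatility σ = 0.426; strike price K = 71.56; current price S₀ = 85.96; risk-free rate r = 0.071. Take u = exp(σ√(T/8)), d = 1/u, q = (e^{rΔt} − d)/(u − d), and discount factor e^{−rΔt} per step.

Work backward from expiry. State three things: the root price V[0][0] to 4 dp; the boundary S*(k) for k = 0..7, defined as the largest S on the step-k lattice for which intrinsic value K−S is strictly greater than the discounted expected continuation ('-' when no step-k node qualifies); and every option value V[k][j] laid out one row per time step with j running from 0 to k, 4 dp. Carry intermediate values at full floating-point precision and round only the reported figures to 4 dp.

Δt=0.09150  u=1.13753  d=0.87910  q=0.49305  discount=0.99352
step 8 (expiry): payoffs max(K−S,0) = 40.8988 31.8851 20.2216 5.1292 0.0000 0.0000 0.0000 0.0000 0.0000
step 7: (k=7,j=0): S=34.8781, (K−S)⁺=36.6819, hold=36.2186 ⇒ V=36.6819 exercise | (k=7,j=1): S=45.1314, (K−S)⁺=26.4286, hold=25.9652 ⇒ V=26.4286 exercise | (k=7,j=2): S=58.3991, (K−S)⁺=13.1609, hold=12.6975 ⇒ V=13.1609 exercise | (k=7,j=3): S=75.5671, (K−S)⁺=0.0000, hold=2.5834 ⇒ V=2.5834 continue | (k=7,j=4): S=97.7822, (K−S)⁺=0.0000, hold=0.0000 ⇒ V=0.0000 continue | (k=7,j=5): S=126.5280, (K−S)⁺=0.0000, hold=0.0000 ⇒ V=0.0000 continue | (k=7,j=6): S=163.7245, (K−S)⁺=0.0000, hold=0.0000 ⇒ V=0.0000 continue | (k=7,j=7): S=211.8559, (K−S)⁺=0.0000, hold=0.0000 ⇒ V=0.0000 continue  boundary S*=58.3991
step 6: (k=6,j=0): S=39.6749, (K−S)⁺=31.8851, hold=31.4217 ⇒ V=31.8851 exercise | (k=6,j=1): S=51.3384, (K−S)⁺=20.2216, hold=19.7582 ⇒ V=20.2216 exercise | (k=6,j=2): S=66.4308, (K−S)⁺=5.1292, hold=7.8942 ⇒ V=7.8942 continue | (k=6,j=3): S=85.9600, (K−S)⁺=0.0000, hold=1.3012 ⇒ V=1.3012 continue | (k=6,j=4): S=111.2303, (K−S)⁺=0.0000, hold=0.0000 ⇒ V=0.0000 continue | (k=6,j=5): S=143.9296, (K−S)⁺=0.0000, hold=0.0000 ⇒ V=0.0000 continue | (k=6,j=6): S=186.2418, (K−S)⁺=0.0000, hold=0.0000 ⇒ V=0.0000 continue  boundary S*=51.3384
step 5: (k=5,j=0): S=45.1314, (K−S)⁺=26.4286, hold=25.9652 ⇒ V=26.4286 exercise | (k=5,j=1): S=58.3991, (K−S)⁺=13.1609, hold=14.0520 ⇒ V=14.0520 continue | (k=5,j=2): S=75.5671, (K−S)⁺=0.0000, hold=4.6135 ⇒ V=4.6135 continue | (k=5,j=3): S=97.7822, (K−S)⁺=0.0000, hold=0.6554 ⇒ V=0.6554 continue | (k=5,j=4): S=126.5280, (K−S)⁺=0.0000, hold=0.0000 ⇒ V=0.0000 continue | (k=5,j=5): S=163.7245, (K−S)⁺=0.0000, hold=0.0000 ⇒ V=0.0000 continue  boundary S*=45.1314
step 4: (k=4,j=0): S=51.3384, (K−S)⁺=20.2216, hold=20.1947 ⇒ V=20.2216 exercise | (k=4,j=1): S=66.4308, (K−S)⁺=5.1292, hold=9.3375 ⇒ V=9.3375 continue | (k=4,j=2): S=85.9600, (K−S)⁺=0.0000, hold=2.6447 ⇒ V=2.6447 continue | (k=4,j=3): S=111.2303, (K−S)⁺=0.0000, hold=0.3301 ⇒ V=0.3301 continue | (k=4,j=4): S=143.9296, (K−S)⁺=0.0000, hold=0.0000 ⇒ V=0.0000 continue  boundary S*=51.3384
step 3: (k=3,j=0): S=58.3991, (K−S)⁺=13.1609, hold=14.7590 ⇒ V=14.7590 continue | (k=3,j=1): S=75.5671, (K−S)⁺=0.0000, hold=5.9985 ⇒ V=5.9985 continue | (k=3,j=2): S=97.7822, (K−S)⁺=0.0000, hold=1.4937 ⇒ V=1.4937 continue | (k=3,j=3): S=126.5280, (K−S)⁺=0.0000, hold=0.1663 ⇒ V=0.1663 continue  boundary S*=-
step 2: (k=2,j=0): S=66.4308, (K−S)⁺=5.1292, hold=10.3720 ⇒ V=10.3720 continue | (k=2,j=1): S=85.9600, (K−S)⁺=0.0000, hold=3.7530 ⇒ V=3.7530 continue | (k=2,j=2): S=111.2303, (K−S)⁺=0.0000, hold=0.8338 ⇒ V=0.8338 continue  boundary S*=-
step 1: (k=1,j=0): S=75.5671, (K−S)⁺=0.0000, hold=7.0625 ⇒ V=7.0625 continue | (k=1,j=1): S=97.7822, (K−S)⁺=0.0000, hold=2.2987 ⇒ V=2.2987 continue  boundary S*=-
step 0: (k=0,j=0): S=85.9600, (K−S)⁺=0.0000, hold=4.6832 ⇒ V=4.6832 continue  boundary S*=-

price = 4.6832
boundary = - - - - 51.3384 45.1314 51.3384 58.3991
tree:
4.6832
7.0625 2.2987
10.3720 3.7530 0.8338
14.7590 5.9985 1.4937 0.1663
20.2216 9.3375 2.6447 0.3301 0.0000
26.4286 14.0520 4.6135 0.6554 0.0000 0.0000
31.8851 20.2216 7.8942 1.3012 0.0000 0.0000 0.0000
36.6819 26.4286 13.1609 2.5834 0.0000 0.0000 0.0000 0.0000
40.8988 31.8851 20.2216 5.1292 0.0000 0.0000 0.0000 0.0000 0.0000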